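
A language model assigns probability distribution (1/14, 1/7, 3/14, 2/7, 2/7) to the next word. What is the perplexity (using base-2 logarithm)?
4.5378

Perplexity is 2^H (or exp(H) for natural log).

First, H = -Σ p log p = 2.1820 bits
Perplexity = 2^2.1820 = 4.5378

Interpretation: The model's uncertainty is equivalent to choosing uniformly among 4.5 options.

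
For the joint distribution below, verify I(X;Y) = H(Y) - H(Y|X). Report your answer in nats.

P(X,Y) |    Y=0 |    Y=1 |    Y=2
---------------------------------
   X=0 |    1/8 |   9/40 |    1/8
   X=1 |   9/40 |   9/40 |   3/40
I(X;Y) = 0.0196 nats

Mutual information has multiple equivalent forms:
- I(X;Y) = H(X) - H(X|Y)
- I(X;Y) = H(Y) - H(Y|X)
- I(X;Y) = H(X) + H(Y) - H(X,Y)

Computing all quantities:
H(X) = 0.6919, H(Y) = 1.0487, H(X,Y) = 1.7210
H(X|Y) = 0.6723, H(Y|X) = 1.0291

Verification:
H(X) - H(X|Y) = 0.6919 - 0.6723 = 0.0196
H(Y) - H(Y|X) = 1.0487 - 1.0291 = 0.0196
H(X) + H(Y) - H(X,Y) = 0.6919 + 1.0487 - 1.7210 = 0.0196

All forms give I(X;Y) = 0.0196 nats. ✓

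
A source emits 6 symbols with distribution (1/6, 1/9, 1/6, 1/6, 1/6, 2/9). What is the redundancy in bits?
0.0272 bits

Redundancy measures how far a source is from maximum entropy:
R = H_max - H(X)

Maximum entropy for 6 symbols: H_max = log_2(6) = 2.5850 bits
Actual entropy: H(X) = 2.5577 bits
Redundancy: R = 2.5850 - 2.5577 = 0.0272 bits

This redundancy represents potential for compression: the source could be compressed by 0.0272 bits per symbol.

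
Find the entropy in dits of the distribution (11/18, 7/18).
0.2902 dits

Shannon entropy is H(X) = -Σ p(x) log p(x).

For P = (11/18, 7/18):
H = -11/18 × log_10(11/18) -7/18 × log_10(7/18)
H = 0.2902 dits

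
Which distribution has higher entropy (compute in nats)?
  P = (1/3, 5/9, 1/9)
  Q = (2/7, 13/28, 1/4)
Q

Computing entropies in nats:
H(P) = 0.9369
H(Q) = 1.0607

Distribution Q has higher entropy.

Intuition: The distribution closer to uniform (more spread out) has higher entropy.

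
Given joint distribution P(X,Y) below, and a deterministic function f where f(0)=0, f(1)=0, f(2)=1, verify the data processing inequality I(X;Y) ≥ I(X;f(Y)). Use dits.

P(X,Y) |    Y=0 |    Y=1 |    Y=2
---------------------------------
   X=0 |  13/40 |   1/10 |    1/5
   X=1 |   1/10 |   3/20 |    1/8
I(X;Y) = 0.0195, I(X;f(Y)) = 0.0000, inequality holds: 0.0195 ≥ 0.0000

Data Processing Inequality: For any Markov chain X → Y → Z, we have I(X;Y) ≥ I(X;Z).

Here Z = f(Y) is a deterministic function of Y, forming X → Y → Z.

Original I(X;Y) = 0.0195 dits

After applying f:
P(X,Z) where Z=f(Y):
- P(X,Z=0) = P(X,Y=0) + P(X,Y=1)
- P(X,Z=1) = P(X,Y=2)

I(X;Z) = I(X;f(Y)) = 0.0000 dits

Verification: 0.0195 ≥ 0.0000 ✓

Information cannot be created by processing; the function f can only lose information about X.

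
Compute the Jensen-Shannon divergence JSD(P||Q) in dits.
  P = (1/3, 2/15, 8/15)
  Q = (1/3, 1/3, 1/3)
0.0147 dits

Jensen-Shannon divergence is:
JSD(P||Q) = 0.5 × D_KL(P||M) + 0.5 × D_KL(Q||M)
where M = 0.5 × (P + Q) is the mixture distribution.

M = 0.5 × (1/3, 2/15, 8/15) + 0.5 × (1/3, 1/3, 1/3) = (1/3, 7/30, 13/30)

D_KL(P||M) = 0.0157 dits
D_KL(Q||M) = 0.0137 dits

JSD(P||Q) = 0.5 × 0.0157 + 0.5 × 0.0137 = 0.0147 dits

Unlike KL divergence, JSD is symmetric and bounded: 0 ≤ JSD ≤ log(2).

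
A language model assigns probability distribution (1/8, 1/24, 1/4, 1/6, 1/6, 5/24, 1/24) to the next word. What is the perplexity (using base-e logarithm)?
6.0218

Perplexity is e^H (or exp(H) for natural log).

First, H = -Σ p log p = 1.7954 nats
Perplexity = e^1.7954 = 6.0218

Interpretation: The model's uncertainty is equivalent to choosing uniformly among 6.0 options.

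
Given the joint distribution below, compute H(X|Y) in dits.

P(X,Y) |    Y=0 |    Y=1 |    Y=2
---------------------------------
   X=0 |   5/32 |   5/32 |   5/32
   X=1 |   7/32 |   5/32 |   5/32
0.2988 dits

Using the chain rule: H(X|Y) = H(X,Y) - H(Y)

First, compute H(X,Y) = 0.7742 dits

Marginal P(Y) = (3/8, 5/16, 5/16)
H(Y) = 0.4755 dits

H(X|Y) = H(X,Y) - H(Y) = 0.7742 - 0.4755 = 0.2988 dits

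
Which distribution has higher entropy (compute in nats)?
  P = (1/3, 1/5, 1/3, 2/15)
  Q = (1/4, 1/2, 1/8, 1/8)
P

Computing entropies in nats:
H(P) = 1.3229
H(Q) = 1.2130

Distribution P has higher entropy.

Intuition: The distribution closer to uniform (more spread out) has higher entropy.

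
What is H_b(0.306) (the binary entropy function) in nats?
0.6159 nats

The binary entropy function is:
H(p) = -p log(p) - (1-p) log(1-p)

H(0.306) = -0.306 × log_e(0.306) - 0.694 × log_e(0.694)
H(0.306) = 0.6159 nats

Note: Binary entropy is maximized at p=0.5 (H=1 bit) and minimized at p=0 or p=1 (H=0).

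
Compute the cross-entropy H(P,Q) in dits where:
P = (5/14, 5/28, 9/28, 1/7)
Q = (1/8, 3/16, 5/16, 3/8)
0.6756 dits

Cross-entropy: H(P,Q) = -Σ p(x) log q(x)

Alternatively: H(P,Q) = H(P) + D_KL(P||Q)
H(P) = 0.5725 dits
D_KL(P||Q) = 0.1031 dits

H(P,Q) = 0.5725 + 0.1031 = 0.6756 dits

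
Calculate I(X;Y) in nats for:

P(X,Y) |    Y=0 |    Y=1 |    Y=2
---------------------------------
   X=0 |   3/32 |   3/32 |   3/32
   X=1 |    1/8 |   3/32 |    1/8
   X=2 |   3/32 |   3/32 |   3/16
0.0126 nats

Mutual information: I(X;Y) = H(X) + H(Y) - H(X,Y)

Marginals:
P(X) = (9/32, 11/32, 3/8), H(X) = 1.0916 nats
P(Y) = (5/16, 9/32, 13/32), H(Y) = 1.0862 nats

Joint entropy: H(X,Y) = 2.1652 nats

I(X;Y) = 1.0916 + 1.0862 - 2.1652 = 0.0126 nats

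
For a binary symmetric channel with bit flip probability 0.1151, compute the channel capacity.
0.4849 bits

For a binary symmetric channel (BSC) with error probability p:
Capacity C = 1 - H(p) bits per symbol

where H(p) = -p log₂(p) - (1-p) log₂(1-p) is the binary entropy function.

H(0.1151) = 0.5151 bits
C = 1 - 0.5151 = 0.4849 bits per symbol

This means we can reliably transmit up to 0.4849 bits of information per channel use.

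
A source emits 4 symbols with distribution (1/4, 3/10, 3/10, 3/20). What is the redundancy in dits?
0.0142 dits

Redundancy measures how far a source is from maximum entropy:
R = H_max - H(X)

Maximum entropy for 4 symbols: H_max = log_10(4) = 0.6021 dits
Actual entropy: H(X) = 0.5878 dits
Redundancy: R = 0.6021 - 0.5878 = 0.0142 dits

This redundancy represents potential for compression: the source could be compressed by 0.0142 dits per symbol.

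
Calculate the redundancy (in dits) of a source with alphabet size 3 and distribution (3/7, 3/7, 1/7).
0.0410 dits

Redundancy measures how far a source is from maximum entropy:
R = H_max - H(X)

Maximum entropy for 3 symbols: H_max = log_10(3) = 0.4771 dits
Actual entropy: H(X) = 0.4361 dits
Redundancy: R = 0.4771 - 0.4361 = 0.0410 dits

This redundancy represents potential for compression: the source could be compressed by 0.0410 dits per symbol.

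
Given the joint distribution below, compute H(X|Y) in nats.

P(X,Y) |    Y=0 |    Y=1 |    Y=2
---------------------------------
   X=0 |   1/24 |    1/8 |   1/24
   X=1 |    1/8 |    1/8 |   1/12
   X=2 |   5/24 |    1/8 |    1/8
1.0162 nats

Using the chain rule: H(X|Y) = H(X,Y) - H(Y)

First, compute H(X,Y) = 2.0984 nats

Marginal P(Y) = (3/8, 3/8, 1/4)
H(Y) = 1.0822 nats

H(X|Y) = H(X,Y) - H(Y) = 2.0984 - 1.0822 = 1.0162 nats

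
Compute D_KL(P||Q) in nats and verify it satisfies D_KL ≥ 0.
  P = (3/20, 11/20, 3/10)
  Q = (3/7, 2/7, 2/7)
0.2174 nats

KL divergence satisfies the Gibbs inequality: D_KL(P||Q) ≥ 0 for all distributions P, Q.

D_KL(P||Q) = Σ p(x) log(p(x)/q(x))
Term by term:
  x=0: 3/20 × log_e[(3/20)/(3/7)] = -0.1575
  x=1: 11/20 × log_e[(11/20)/(2/7)] = 0.3602
  x=2: 3/10 × log_e[(3/10)/(2/7)] = 0.0146
D_KL(P||Q) = 0.2174 nats

D_KL(P||Q) = 0.2174 ≥ 0 ✓

This non-negativity is a fundamental property: relative entropy cannot be negative because it measures how different Q is from P.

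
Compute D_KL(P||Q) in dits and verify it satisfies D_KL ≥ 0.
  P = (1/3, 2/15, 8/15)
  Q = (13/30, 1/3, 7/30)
0.1004 dits

KL divergence satisfies the Gibbs inequality: D_KL(P||Q) ≥ 0 for all distributions P, Q.

D_KL(P||Q) = Σ p(x) log(p(x)/q(x))
Term by term:
  x=0: 1/3 × log_10[(1/3)/(13/30)] = -0.0380
  x=1: 2/15 × log_10[(2/15)/(1/3)] = -0.0531
  x=2: 8/15 × log_10[(8/15)/(7/30)] = 0.1915
D_KL(P||Q) = 0.1004 dits

D_KL(P||Q) = 0.1004 ≥ 0 ✓

This non-negativity is a fundamental property: relative entropy cannot be negative because it measures how different Q is from P.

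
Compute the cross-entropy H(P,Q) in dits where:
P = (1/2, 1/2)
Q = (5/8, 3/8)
0.3150 dits

Cross-entropy: H(P,Q) = -Σ p(x) log q(x)

Alternatively: H(P,Q) = H(P) + D_KL(P||Q)
H(P) = 0.3010 dits
D_KL(P||Q) = 0.0140 dits

H(P,Q) = 0.3010 + 0.0140 = 0.3150 dits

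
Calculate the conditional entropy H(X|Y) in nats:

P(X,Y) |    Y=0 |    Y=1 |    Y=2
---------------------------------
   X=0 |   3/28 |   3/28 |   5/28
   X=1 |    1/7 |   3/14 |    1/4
0.6664 nats

Using the chain rule: H(X|Y) = H(X,Y) - H(Y)

First, compute H(X,Y) = 1.7409 nats

Marginal P(Y) = (1/4, 9/28, 3/7)
H(Y) = 1.0745 nats

H(X|Y) = H(X,Y) - H(Y) = 1.7409 - 1.0745 = 0.6664 nats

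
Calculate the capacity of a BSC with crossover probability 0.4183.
0.0193 bits

For a binary symmetric channel (BSC) with error probability p:
Capacity C = 1 - H(p) bits per symbol

where H(p) = -p log₂(p) - (1-p) log₂(1-p) is the binary entropy function.

H(0.4183) = 0.9807 bits
C = 1 - 0.9807 = 0.0193 bits per symbol

This means we can reliably transmit up to 0.0193 bits of information per channel use.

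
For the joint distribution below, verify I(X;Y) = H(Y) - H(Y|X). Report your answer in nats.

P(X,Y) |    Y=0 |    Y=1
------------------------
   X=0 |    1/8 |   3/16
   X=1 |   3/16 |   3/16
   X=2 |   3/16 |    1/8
I(X;Y) = 0.0126 nats

Mutual information has multiple equivalent forms:
- I(X;Y) = H(X) - H(X|Y)
- I(X;Y) = H(Y) - H(Y|X)
- I(X;Y) = H(X) + H(Y) - H(X,Y)

Computing all quantities:
H(X) = 1.0948, H(Y) = 0.6931, H(X,Y) = 1.7753
H(X|Y) = 1.0822, H(Y|X) = 0.6806

Verification:
H(X) - H(X|Y) = 1.0948 - 1.0822 = 0.0126
H(Y) - H(Y|X) = 0.6931 - 0.6806 = 0.0126
H(X) + H(Y) - H(X,Y) = 1.0948 + 0.6931 - 1.7753 = 0.0126

All forms give I(X;Y) = 0.0126 nats. ✓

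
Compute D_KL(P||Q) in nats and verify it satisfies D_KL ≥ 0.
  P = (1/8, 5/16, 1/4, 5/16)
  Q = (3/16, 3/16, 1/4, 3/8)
0.0520 nats

KL divergence satisfies the Gibbs inequality: D_KL(P||Q) ≥ 0 for all distributions P, Q.

D_KL(P||Q) = Σ p(x) log(p(x)/q(x))
Term by term:
  x=0: 1/8 × log_e[(1/8)/(3/16)] = -0.0507
  x=1: 5/16 × log_e[(5/16)/(3/16)] = 0.1596
  x=2: 1/4 × log_e[(1/4)/(1/4)] = 0.0000
  x=3: 5/16 × log_e[(5/16)/(3/8)] = -0.0570
D_KL(P||Q) = 0.0520 nats

D_KL(P||Q) = 0.0520 ≥ 0 ✓

This non-negativity is a fundamental property: relative entropy cannot be negative because it measures how different Q is from P.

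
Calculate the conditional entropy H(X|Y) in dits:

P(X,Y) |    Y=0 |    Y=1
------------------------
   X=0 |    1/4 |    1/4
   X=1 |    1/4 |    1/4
0.3010 dits

Using the chain rule: H(X|Y) = H(X,Y) - H(Y)

First, compute H(X,Y) = 0.6021 dits

Marginal P(Y) = (1/2, 1/2)
H(Y) = 0.3010 dits

H(X|Y) = H(X,Y) - H(Y) = 0.6021 - 0.3010 = 0.3010 dits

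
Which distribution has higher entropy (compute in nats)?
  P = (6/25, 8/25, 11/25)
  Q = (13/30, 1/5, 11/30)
P

Computing entropies in nats:
H(P) = 1.0684
H(Q) = 1.0521

Distribution P has higher entropy.

Intuition: The distribution closer to uniform (more spread out) has higher entropy.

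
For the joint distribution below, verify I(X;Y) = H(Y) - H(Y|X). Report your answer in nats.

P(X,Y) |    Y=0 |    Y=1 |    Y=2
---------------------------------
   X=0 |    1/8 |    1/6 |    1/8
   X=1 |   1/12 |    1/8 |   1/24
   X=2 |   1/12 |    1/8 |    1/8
I(X;Y) = 0.0162 nats

Mutual information has multiple equivalent forms:
- I(X;Y) = H(X) - H(X|Y)
- I(X;Y) = H(Y) - H(Y|X)
- I(X;Y) = H(X) + H(Y) - H(X,Y)

Computing all quantities:
H(X) = 1.0776, H(Y) = 1.0835, H(X,Y) = 2.1448
H(X|Y) = 1.0613, H(Y|X) = 1.0673

Verification:
H(X) - H(X|Y) = 1.0776 - 1.0613 = 0.0162
H(Y) - H(Y|X) = 1.0835 - 1.0673 = 0.0162
H(X) + H(Y) - H(X,Y) = 1.0776 + 1.0835 - 2.1448 = 0.0162

All forms give I(X;Y) = 0.0162 nats. ✓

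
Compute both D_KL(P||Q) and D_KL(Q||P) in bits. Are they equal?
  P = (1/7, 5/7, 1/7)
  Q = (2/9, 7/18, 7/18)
D_KL(P||Q) = 0.3291, D_KL(Q||P) = 0.3624

KL divergence is not symmetric: D_KL(P||Q) ≠ D_KL(Q||P) in general.

D_KL(P||Q) = 0.3291 bits
D_KL(Q||P) = 0.3624 bits

No, they are not equal!

This asymmetry is why KL divergence is not a true distance metric.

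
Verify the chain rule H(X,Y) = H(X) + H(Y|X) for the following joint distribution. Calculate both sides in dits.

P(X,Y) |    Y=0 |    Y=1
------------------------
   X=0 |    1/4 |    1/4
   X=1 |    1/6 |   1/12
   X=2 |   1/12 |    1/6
H(X,Y) = 0.7403, H(X) = 0.4515, H(Y|X) = 0.2887 (all in dits)

Chain rule: H(X,Y) = H(X) + H(Y|X)

Left side — joint entropy directly:
H(X,Y) = -Σ p(x,y) log p(x,y) = 0.7403 dits

Right side — compute H(Y|X) from the conditional distributions:
P(X) = (1/2, 1/4, 1/4), so H(X) = 0.4515 dits
H(Y|X) = Σ_x P(X=x) · H(Y|X=x):
  P(Y|X=0) = (1/2, 1/2), H(Y|X=0) = 0.3010, weight P(X=0) = 1/2
  P(Y|X=1) = (2/3, 1/3), H(Y|X=1) = 0.2764, weight P(X=1) = 1/4
  P(Y|X=2) = (1/3, 2/3), H(Y|X=2) = 0.2764, weight P(X=2) = 1/4
H(Y|X) = 0.2887 dits

H(X) + H(Y|X) = 0.4515 + 0.2887 = 0.7403 dits

Both sides equal 0.7403 dits. ✓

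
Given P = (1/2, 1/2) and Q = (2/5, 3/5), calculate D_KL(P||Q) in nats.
0.0204 nats

KL divergence: D_KL(P||Q) = Σ p(x) log(p(x)/q(x))

Computing term by term:
  x=0: 1/2 × log_e[(1/2)/(2/5)] = 1/2 × 0.2231 = 0.1116
  x=1: 1/2 × log_e[(1/2)/(3/5)] = 1/2 × -0.1823 = -0.0912

D_KL(P||Q) = 0.0204 nats

Note: KL divergence is always non-negative and equals 0 iff P = Q.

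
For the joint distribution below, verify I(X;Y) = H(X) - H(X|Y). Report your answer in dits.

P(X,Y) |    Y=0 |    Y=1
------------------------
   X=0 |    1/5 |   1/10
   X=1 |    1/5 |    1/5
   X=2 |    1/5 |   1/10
I(X;Y) = 0.0060 dits

Mutual information has multiple equivalent forms:
- I(X;Y) = H(X) - H(X|Y)
- I(X;Y) = H(Y) - H(Y|X)
- I(X;Y) = H(X) + H(Y) - H(X,Y)

Computing all quantities:
H(X) = 0.4729, H(Y) = 0.2923, H(X,Y) = 0.7592
H(X|Y) = 0.4669, H(Y|X) = 0.2863

Verification:
H(X) - H(X|Y) = 0.4729 - 0.4669 = 0.0060
H(Y) - H(Y|X) = 0.2923 - 0.2863 = 0.0060
H(X) + H(Y) - H(X,Y) = 0.4729 + 0.2923 - 0.7592 = 0.0060

All forms give I(X;Y) = 0.0060 dits. ✓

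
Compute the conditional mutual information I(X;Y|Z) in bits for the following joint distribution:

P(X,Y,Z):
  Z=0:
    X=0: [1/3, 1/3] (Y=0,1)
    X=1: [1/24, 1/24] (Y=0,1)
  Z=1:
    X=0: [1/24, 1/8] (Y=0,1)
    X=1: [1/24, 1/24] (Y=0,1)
0.0110 bits

Conditional mutual information: I(X;Y|Z) = H(X|Z) + H(Y|Z) - H(X,Y|Z)

H(Z) = 0.8113
H(X,Z) = 1.4183 → H(X|Z) = 0.6070
H(Y,Z) = 1.7909 → H(Y|Z) = 0.9796
H(X,Y,Z) = 2.3868 → H(X,Y|Z) = 1.5756

I(X;Y|Z) = 0.6070 + 0.9796 - 1.5756 = 0.0110 bits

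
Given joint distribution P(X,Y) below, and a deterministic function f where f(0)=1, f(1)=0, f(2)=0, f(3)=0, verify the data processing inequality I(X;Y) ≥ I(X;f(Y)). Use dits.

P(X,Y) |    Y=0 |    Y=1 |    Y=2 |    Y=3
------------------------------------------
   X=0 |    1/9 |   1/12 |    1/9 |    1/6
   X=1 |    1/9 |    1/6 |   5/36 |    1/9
I(X;Y) = 0.0086, I(X;f(Y)) = 0.0002, inequality holds: 0.0086 ≥ 0.0002

Data Processing Inequality: For any Markov chain X → Y → Z, we have I(X;Y) ≥ I(X;Z).

Here Z = f(Y) is a deterministic function of Y, forming X → Y → Z.

Original I(X;Y) = 0.0086 dits

After applying f:
P(X,Z) where Z=f(Y):
- P(X,Z=0) = P(X,Y=1) + P(X,Y=2) + P(X,Y=3)
- P(X,Z=1) = P(X,Y=0)

I(X;Z) = I(X;f(Y)) = 0.0002 dits

Verification: 0.0086 ≥ 0.0002 ✓

Information cannot be created by processing; the function f can only lose information about X.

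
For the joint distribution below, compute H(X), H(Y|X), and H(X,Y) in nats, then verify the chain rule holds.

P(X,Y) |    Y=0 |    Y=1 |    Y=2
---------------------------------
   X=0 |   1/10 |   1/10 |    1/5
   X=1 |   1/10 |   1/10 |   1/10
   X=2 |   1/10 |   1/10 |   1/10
H(X,Y) = 2.1640, H(X) = 1.0889, H(Y|X) = 1.0751 (all in nats)

Chain rule: H(X,Y) = H(X) + H(Y|X)

Left side — joint entropy directly:
H(X,Y) = -Σ p(x,y) log p(x,y) = 2.1640 nats

Right side — compute H(Y|X) from the conditional distributions:
P(X) = (2/5, 3/10, 3/10), so H(X) = 1.0889 nats
H(Y|X) = Σ_x P(X=x) · H(Y|X=x):
  P(Y|X=0) = (1/4, 1/4, 1/2), H(Y|X=0) = 1.0397, weight P(X=0) = 2/5
  P(Y|X=1) = (1/3, 1/3, 1/3), H(Y|X=1) = 1.0986, weight P(X=1) = 3/10
  P(Y|X=2) = (1/3, 1/3, 1/3), H(Y|X=2) = 1.0986, weight P(X=2) = 3/10
H(Y|X) = 1.0751 nats

H(X) + H(Y|X) = 1.0889 + 1.0751 = 2.1640 nats

Both sides equal 2.1640 nats. ✓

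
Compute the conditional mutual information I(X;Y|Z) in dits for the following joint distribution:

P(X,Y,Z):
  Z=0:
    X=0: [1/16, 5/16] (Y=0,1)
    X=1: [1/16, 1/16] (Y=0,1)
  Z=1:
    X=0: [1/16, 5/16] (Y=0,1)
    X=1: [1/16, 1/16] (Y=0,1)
0.0222 dits

Conditional mutual information: I(X;Y|Z) = H(X|Z) + H(Y|Z) - H(X,Y|Z)

H(Z) = 0.3010
H(X,Z) = 0.5452 → H(X|Z) = 0.2442
H(Y,Z) = 0.5452 → H(Y|Z) = 0.2442
H(X,Y,Z) = 0.7673 → H(X,Y|Z) = 0.4662

I(X;Y|Z) = 0.2442 + 0.2442 - 0.4662 = 0.0222 dits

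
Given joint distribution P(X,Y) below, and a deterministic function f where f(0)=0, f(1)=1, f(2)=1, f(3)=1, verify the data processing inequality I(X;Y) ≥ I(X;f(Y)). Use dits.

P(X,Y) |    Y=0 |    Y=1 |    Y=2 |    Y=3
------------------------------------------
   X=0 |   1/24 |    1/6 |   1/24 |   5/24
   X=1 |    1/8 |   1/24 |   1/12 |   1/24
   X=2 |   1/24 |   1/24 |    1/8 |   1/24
I(X;Y) = 0.0710, I(X;f(Y)) = 0.0262, inequality holds: 0.0710 ≥ 0.0262

Data Processing Inequality: For any Markov chain X → Y → Z, we have I(X;Y) ≥ I(X;Z).

Here Z = f(Y) is a deterministic function of Y, forming X → Y → Z.

Original I(X;Y) = 0.0710 dits

After applying f:
P(X,Z) where Z=f(Y):
- P(X,Z=0) = P(X,Y=0)
- P(X,Z=1) = P(X,Y=1) + P(X,Y=2) + P(X,Y=3)

I(X;Z) = I(X;f(Y)) = 0.0262 dits

Verification: 0.0710 ≥ 0.0262 ✓

Information cannot be created by processing; the function f can only lose information about X.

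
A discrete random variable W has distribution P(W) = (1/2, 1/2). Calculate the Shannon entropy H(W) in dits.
0.3010 dits

Shannon entropy is H(X) = -Σ p(x) log p(x).

For P = (1/2, 1/2):
H = -1/2 × log_10(1/2) -1/2 × log_10(1/2)
H = 0.3010 dits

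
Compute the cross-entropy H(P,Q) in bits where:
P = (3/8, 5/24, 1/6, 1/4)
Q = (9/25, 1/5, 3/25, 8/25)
1.9572 bits

Cross-entropy: H(P,Q) = -Σ p(x) log q(x)

Alternatively: H(P,Q) = H(P) + D_KL(P||Q)
H(P) = 1.9329 bits
D_KL(P||Q) = 0.0243 bits

H(P,Q) = 1.9329 + 0.0243 = 1.9572 bits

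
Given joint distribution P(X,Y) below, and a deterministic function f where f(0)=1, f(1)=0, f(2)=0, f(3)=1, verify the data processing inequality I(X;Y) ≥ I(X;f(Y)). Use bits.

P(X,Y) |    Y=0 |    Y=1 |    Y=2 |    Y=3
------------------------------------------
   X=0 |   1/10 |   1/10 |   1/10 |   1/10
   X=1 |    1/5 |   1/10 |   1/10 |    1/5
I(X;Y) = 0.0200, I(X;f(Y)) = 0.0200, inequality holds: 0.0200 ≥ 0.0200

Data Processing Inequality: For any Markov chain X → Y → Z, we have I(X;Y) ≥ I(X;Z).

Here Z = f(Y) is a deterministic function of Y, forming X → Y → Z.

Original I(X;Y) = 0.0200 bits

After applying f:
P(X,Z) where Z=f(Y):
- P(X,Z=0) = P(X,Y=1) + P(X,Y=2)
- P(X,Z=1) = P(X,Y=0) + P(X,Y=3)

I(X;Z) = I(X;f(Y)) = 0.0200 bits

Verification: 0.0200 ≥ 0.0200 ✓

Information cannot be created by processing; the function f can only lose information about X.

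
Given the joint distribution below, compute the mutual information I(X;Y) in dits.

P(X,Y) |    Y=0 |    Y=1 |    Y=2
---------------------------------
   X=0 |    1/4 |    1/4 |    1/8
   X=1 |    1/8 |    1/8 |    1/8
0.0047 dits

Mutual information: I(X;Y) = H(X) + H(Y) - H(X,Y)

Marginals:
P(X) = (5/8, 3/8), H(X) = 0.2873 dits
P(Y) = (3/8, 3/8, 1/4), H(Y) = 0.4700 dits

Joint entropy: H(X,Y) = 0.7526 dits

I(X;Y) = 0.2873 + 0.4700 - 0.7526 = 0.0047 dits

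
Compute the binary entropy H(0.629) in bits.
0.9514 bits

The binary entropy function is:
H(p) = -p log(p) - (1-p) log(1-p)

H(0.629) = -0.629 × log_2(0.629) - 0.371 × log_2(0.371)
H(0.629) = 0.9514 bits

Note: Binary entropy is maximized at p=0.5 (H=1 bit) and minimized at p=0 or p=1 (H=0).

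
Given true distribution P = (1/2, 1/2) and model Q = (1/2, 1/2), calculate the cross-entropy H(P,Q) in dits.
0.3010 dits

Cross-entropy: H(P,Q) = -Σ p(x) log q(x)

Alternatively: H(P,Q) = H(P) + D_KL(P||Q)
H(P) = 0.3010 dits
D_KL(P||Q) = 0.0000 dits

H(P,Q) = 0.3010 + 0.0000 = 0.3010 dits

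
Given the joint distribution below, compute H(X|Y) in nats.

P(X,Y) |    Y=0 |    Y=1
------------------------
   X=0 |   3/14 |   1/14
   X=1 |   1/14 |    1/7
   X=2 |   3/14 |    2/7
0.9800 nats

Using the chain rule: H(X|Y) = H(X,Y) - H(Y)

First, compute H(X,Y) = 1.6731 nats

Marginal P(Y) = (1/2, 1/2)
H(Y) = 0.6931 nats

H(X|Y) = H(X,Y) - H(Y) = 1.6731 - 0.6931 = 0.9800 nats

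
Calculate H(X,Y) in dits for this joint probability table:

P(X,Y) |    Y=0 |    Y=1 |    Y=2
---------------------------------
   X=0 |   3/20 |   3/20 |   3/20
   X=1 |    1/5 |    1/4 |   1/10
0.7611 dits

Joint entropy is H(X,Y) = -Σ_{x,y} p(x,y) log p(x,y).

Summing over all non-zero entries:
H(X,Y) = -[3/20·log_10(3/20) + 3/20·log_10(3/20) + 3/20·log_10(3/20) + 1/5·log_10(1/5) + 1/4·log_10(1/4) + 1/10·log_10(1/10)]
H(X,Y) = 0.7611 dits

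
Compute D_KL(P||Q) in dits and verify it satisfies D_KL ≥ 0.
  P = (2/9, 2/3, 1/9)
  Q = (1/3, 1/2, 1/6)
0.0246 dits

KL divergence satisfies the Gibbs inequality: D_KL(P||Q) ≥ 0 for all distributions P, Q.

D_KL(P||Q) = Σ p(x) log(p(x)/q(x))
Term by term:
  x=0: 2/9 × log_10[(2/9)/(1/3)] = -0.0391
  x=1: 2/3 × log_10[(2/3)/(1/2)] = 0.0833
  x=2: 1/9 × log_10[(1/9)/(1/6)] = -0.0196
D_KL(P||Q) = 0.0246 dits

D_KL(P||Q) = 0.0246 ≥ 0 ✓

This non-negativity is a fundamental property: relative entropy cannot be negative because it measures how different Q is from P.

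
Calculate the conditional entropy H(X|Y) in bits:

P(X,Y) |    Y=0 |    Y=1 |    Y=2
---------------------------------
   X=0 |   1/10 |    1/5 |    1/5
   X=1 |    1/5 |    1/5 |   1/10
0.9510 bits

Using the chain rule: H(X|Y) = H(X,Y) - H(Y)

First, compute H(X,Y) = 2.5219 bits

Marginal P(Y) = (3/10, 2/5, 3/10)
H(Y) = 1.5710 bits

H(X|Y) = H(X,Y) - H(Y) = 2.5219 - 1.5710 = 0.9510 bits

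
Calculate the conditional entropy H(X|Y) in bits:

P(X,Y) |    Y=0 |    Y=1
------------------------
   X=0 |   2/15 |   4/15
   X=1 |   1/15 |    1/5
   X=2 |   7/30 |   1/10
1.4559 bits

Using the chain rule: H(X|Y) = H(X,Y) - H(Y)

First, compute H(X,Y) = 2.4430 bits

Marginal P(Y) = (13/30, 17/30)
H(Y) = 0.9871 bits

H(X|Y) = H(X,Y) - H(Y) = 2.4430 - 0.9871 = 1.4559 bits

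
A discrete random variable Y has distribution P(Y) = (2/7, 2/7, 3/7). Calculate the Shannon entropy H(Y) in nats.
1.0790 nats

Shannon entropy is H(X) = -Σ p(x) log p(x).

For P = (2/7, 2/7, 3/7):
H = -2/7 × log_e(2/7) -2/7 × log_e(2/7) -3/7 × log_e(3/7)
H = 1.0790 nats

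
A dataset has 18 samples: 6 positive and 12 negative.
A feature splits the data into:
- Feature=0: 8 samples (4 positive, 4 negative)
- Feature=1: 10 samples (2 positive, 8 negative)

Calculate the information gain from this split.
0.0728 bits

Information Gain = H(Y) - H(Y|Feature)

Before split:
P(positive) = 6/18 = 0.3333
H(Y) = 0.9183 bits

After split:
Feature=0: H = 1.0000 bits (weight = 8/18)
Feature=1: H = 0.7219 bits (weight = 10/18)
H(Y|Feature) = (8/18)×1.0000 + (10/18)×0.7219 = 0.8455 bits

Information Gain = 0.9183 - 0.8455 = 0.0728 bits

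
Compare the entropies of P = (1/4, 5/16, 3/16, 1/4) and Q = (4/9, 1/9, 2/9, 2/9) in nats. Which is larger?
P

Computing entropies in nats:
H(P) = 1.3705
H(Q) = 1.2730

Distribution P has higher entropy.

Intuition: The distribution closer to uniform (more spread out) has higher entropy.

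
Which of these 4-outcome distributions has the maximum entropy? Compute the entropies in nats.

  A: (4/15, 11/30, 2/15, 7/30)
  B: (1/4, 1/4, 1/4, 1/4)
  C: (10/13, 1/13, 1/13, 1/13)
B

For a discrete distribution over n outcomes, entropy is maximized by the uniform distribution.

Computing entropies:
H(A) = 1.3286 nats
H(B) = 1.3863 nats
H(C) = 0.7937 nats

The uniform distribution (where all probabilities equal 1/4) achieves the maximum entropy of log_e(4) = 1.3863 nats.

Distribution B has the highest entropy.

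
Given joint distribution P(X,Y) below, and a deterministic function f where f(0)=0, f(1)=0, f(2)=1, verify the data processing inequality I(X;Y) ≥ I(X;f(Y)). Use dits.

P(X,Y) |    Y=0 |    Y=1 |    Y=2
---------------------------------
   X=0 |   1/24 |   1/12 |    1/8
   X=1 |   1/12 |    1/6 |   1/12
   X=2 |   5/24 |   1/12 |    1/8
I(X;Y) = 0.0305, I(X;f(Y)) = 0.0092, inequality holds: 0.0305 ≥ 0.0092

Data Processing Inequality: For any Markov chain X → Y → Z, we have I(X;Y) ≥ I(X;Z).

Here Z = f(Y) is a deterministic function of Y, forming X → Y → Z.

Original I(X;Y) = 0.0305 dits

After applying f:
P(X,Z) where Z=f(Y):
- P(X,Z=0) = P(X,Y=0) + P(X,Y=1)
- P(X,Z=1) = P(X,Y=2)

I(X;Z) = I(X;f(Y)) = 0.0092 dits

Verification: 0.0305 ≥ 0.0092 ✓

Information cannot be created by processing; the function f can only lose information about X.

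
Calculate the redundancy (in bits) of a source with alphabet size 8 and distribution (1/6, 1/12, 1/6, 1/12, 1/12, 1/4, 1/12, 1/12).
0.1446 bits

Redundancy measures how far a source is from maximum entropy:
R = H_max - H(X)

Maximum entropy for 8 symbols: H_max = log_2(8) = 3.0000 bits
Actual entropy: H(X) = 2.8554 bits
Redundancy: R = 3.0000 - 2.8554 = 0.1446 bits

This redundancy represents potential for compression: the source could be compressed by 0.1446 bits per symbol.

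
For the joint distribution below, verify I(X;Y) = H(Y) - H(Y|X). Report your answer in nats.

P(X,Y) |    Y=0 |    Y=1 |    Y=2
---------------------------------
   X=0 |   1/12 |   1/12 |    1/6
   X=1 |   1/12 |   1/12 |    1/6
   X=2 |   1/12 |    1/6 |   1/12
I(X;Y) = 0.0378 nats

Mutual information has multiple equivalent forms:
- I(X;Y) = H(X) - H(X|Y)
- I(X;Y) = H(Y) - H(Y|X)
- I(X;Y) = H(X) + H(Y) - H(X,Y)

Computing all quantities:
H(X) = 1.0986, H(Y) = 1.0776, H(X,Y) = 2.1383
H(X|Y) = 1.0608, H(Y|X) = 1.0397

Verification:
H(X) - H(X|Y) = 1.0986 - 1.0608 = 0.0378
H(Y) - H(Y|X) = 1.0776 - 1.0397 = 0.0378
H(X) + H(Y) - H(X,Y) = 1.0986 + 1.0776 - 2.1383 = 0.0378

All forms give I(X;Y) = 0.0378 nats. ✓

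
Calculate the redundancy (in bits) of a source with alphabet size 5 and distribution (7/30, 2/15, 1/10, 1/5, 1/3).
0.1196 bits

Redundancy measures how far a source is from maximum entropy:
R = H_max - H(X)

Maximum entropy for 5 symbols: H_max = log_2(5) = 2.3219 bits
Actual entropy: H(X) = 2.2024 bits
Redundancy: R = 2.3219 - 2.2024 = 0.1196 bits

This redundancy represents potential for compression: the source could be compressed by 0.1196 bits per symbol.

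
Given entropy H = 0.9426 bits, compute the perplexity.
1.9220

Perplexity is 2^H (or exp(H) for natural log).

H = 0.9426 bits
Perplexity = 2^0.9426 = 1.9220

Interpretation: The model's uncertainty is equivalent to choosing uniformly among 1.9 options.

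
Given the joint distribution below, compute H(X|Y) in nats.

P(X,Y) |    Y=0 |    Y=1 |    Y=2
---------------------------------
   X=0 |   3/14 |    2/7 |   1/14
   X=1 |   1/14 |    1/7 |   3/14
0.5941 nats

Using the chain rule: H(X|Y) = H(X,Y) - H(Y)

First, compute H(X,Y) = 1.6731 nats

Marginal P(Y) = (2/7, 3/7, 2/7)
H(Y) = 1.0790 nats

H(X|Y) = H(X,Y) - H(Y) = 1.6731 - 1.0790 = 0.5941 nats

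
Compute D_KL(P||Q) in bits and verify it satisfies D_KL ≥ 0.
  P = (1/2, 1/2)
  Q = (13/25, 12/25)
0.0012 bits

KL divergence satisfies the Gibbs inequality: D_KL(P||Q) ≥ 0 for all distributions P, Q.

D_KL(P||Q) = Σ p(x) log(p(x)/q(x))
Term by term:
  x=0: 1/2 × log_2[(1/2)/(13/25)] = -0.0283
  x=1: 1/2 × log_2[(1/2)/(12/25)] = 0.0294
D_KL(P||Q) = 0.0012 bits

D_KL(P||Q) = 0.0012 ≥ 0 ✓

This non-negativity is a fundamental property: relative entropy cannot be negative because it measures how different Q is from P.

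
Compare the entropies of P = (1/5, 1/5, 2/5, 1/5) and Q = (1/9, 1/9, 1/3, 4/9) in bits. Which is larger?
P

Computing entropies in bits:
H(P) = 1.9219
H(Q) = 1.7527

Distribution P has higher entropy.

Intuition: The distribution closer to uniform (more spread out) has higher entropy.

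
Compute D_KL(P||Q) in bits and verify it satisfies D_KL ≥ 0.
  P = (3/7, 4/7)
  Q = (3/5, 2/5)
0.0860 bits

KL divergence satisfies the Gibbs inequality: D_KL(P||Q) ≥ 0 for all distributions P, Q.

D_KL(P||Q) = Σ p(x) log(p(x)/q(x))
Term by term:
  x=0: 3/7 × log_2[(3/7)/(3/5)] = -0.2080
  x=1: 4/7 × log_2[(4/7)/(2/5)] = 0.2940
D_KL(P||Q) = 0.0860 bits

D_KL(P||Q) = 0.0860 ≥ 0 ✓

This non-negativity is a fundamental property: relative entropy cannot be negative because it measures how different Q is from P.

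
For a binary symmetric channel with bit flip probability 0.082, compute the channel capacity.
0.5908 bits

For a binary symmetric channel (BSC) with error probability p:
Capacity C = 1 - H(p) bits per symbol

where H(p) = -p log₂(p) - (1-p) log₂(1-p) is the binary entropy function.

H(0.082) = 0.4092 bits
C = 1 - 0.4092 = 0.5908 bits per symbol

This means we can reliably transmit up to 0.5908 bits of information per channel use.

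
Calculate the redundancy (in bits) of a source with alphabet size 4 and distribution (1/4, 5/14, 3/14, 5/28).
0.0494 bits

Redundancy measures how far a source is from maximum entropy:
R = H_max - H(X)

Maximum entropy for 4 symbols: H_max = log_2(4) = 2.0000 bits
Actual entropy: H(X) = 1.9506 bits
Redundancy: R = 2.0000 - 1.9506 = 0.0494 bits

This redundancy represents potential for compression: the source could be compressed by 0.0494 bits per symbol.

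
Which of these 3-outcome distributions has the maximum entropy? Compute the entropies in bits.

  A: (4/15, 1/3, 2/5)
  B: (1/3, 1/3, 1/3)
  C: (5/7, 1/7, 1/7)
B

For a discrete distribution over n outcomes, entropy is maximized by the uniform distribution.

Computing entropies:
H(A) = 1.5656 bits
H(B) = 1.5850 bits
H(C) = 1.1488 bits

The uniform distribution (where all probabilities equal 1/3) achieves the maximum entropy of log_2(3) = 1.5850 bits.

Distribution B has the highest entropy.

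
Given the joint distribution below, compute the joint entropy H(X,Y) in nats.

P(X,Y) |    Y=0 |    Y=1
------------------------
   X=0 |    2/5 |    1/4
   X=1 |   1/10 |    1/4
1.2899 nats

Joint entropy is H(X,Y) = -Σ_{x,y} p(x,y) log p(x,y).

Summing over all non-zero entries:
H(X,Y) = -[2/5·log_e(2/5) + 1/4·log_e(1/4) + 1/10·log_e(1/10) + 1/4·log_e(1/4)]
H(X,Y) = 1.2899 nats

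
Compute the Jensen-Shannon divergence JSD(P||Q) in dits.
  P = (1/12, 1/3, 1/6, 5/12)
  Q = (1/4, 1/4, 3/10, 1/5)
0.0234 dits

Jensen-Shannon divergence is:
JSD(P||Q) = 0.5 × D_KL(P||M) + 0.5 × D_KL(Q||M)
where M = 0.5 × (P + Q) is the mixture distribution.

M = 0.5 × (1/12, 1/3, 1/6, 5/12) + 0.5 × (1/4, 1/4, 3/10, 1/5) = (1/6, 7/24, 7/30, 0.308333)

D_KL(P||M) = 0.0244 dits
D_KL(Q||M) = 0.0224 dits

JSD(P||Q) = 0.5 × 0.0244 + 0.5 × 0.0224 = 0.0234 dits

Unlike KL divergence, JSD is symmetric and bounded: 0 ≤ JSD ≤ log(2).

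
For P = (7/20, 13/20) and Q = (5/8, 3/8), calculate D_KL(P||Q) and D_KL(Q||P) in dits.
D_KL(P||Q) = 0.0671, D_KL(Q||P) = 0.0678

KL divergence is not symmetric: D_KL(P||Q) ≠ D_KL(Q||P) in general.

D_KL(P||Q) = 0.0671 dits
D_KL(Q||P) = 0.0678 dits

No, they are not equal!

This asymmetry is why KL divergence is not a true distance metric.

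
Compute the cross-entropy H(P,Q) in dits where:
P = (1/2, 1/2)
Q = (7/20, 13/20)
0.3215 dits

Cross-entropy: H(P,Q) = -Σ p(x) log q(x)

Alternatively: H(P,Q) = H(P) + D_KL(P||Q)
H(P) = 0.3010 dits
D_KL(P||Q) = 0.0205 dits

H(P,Q) = 0.3010 + 0.0205 = 0.3215 dits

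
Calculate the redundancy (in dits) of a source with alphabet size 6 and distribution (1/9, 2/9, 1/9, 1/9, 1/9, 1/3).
0.0498 dits

Redundancy measures how far a source is from maximum entropy:
R = H_max - H(X)

Maximum entropy for 6 symbols: H_max = log_10(6) = 0.7782 dits
Actual entropy: H(X) = 0.7283 dits
Redundancy: R = 0.7782 - 0.7283 = 0.0498 dits

This redundancy represents potential for compression: the source could be compressed by 0.0498 dits per symbol.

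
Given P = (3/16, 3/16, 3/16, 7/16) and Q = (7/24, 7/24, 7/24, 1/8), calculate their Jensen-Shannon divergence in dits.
0.0274 dits

Jensen-Shannon divergence is:
JSD(P||Q) = 0.5 × D_KL(P||M) + 0.5 × D_KL(Q||M)
where M = 0.5 × (P + Q) is the mixture distribution.

M = 0.5 × (3/16, 3/16, 3/16, 7/16) + 0.5 × (7/24, 7/24, 7/24, 1/8) = (0.239583, 0.239583, 0.239583, 9/32)

D_KL(P||M) = 0.0241 dits
D_KL(Q||M) = 0.0307 dits

JSD(P||Q) = 0.5 × 0.0241 + 0.5 × 0.0307 = 0.0274 dits

Unlike KL divergence, JSD is symmetric and bounded: 0 ≤ JSD ≤ log(2).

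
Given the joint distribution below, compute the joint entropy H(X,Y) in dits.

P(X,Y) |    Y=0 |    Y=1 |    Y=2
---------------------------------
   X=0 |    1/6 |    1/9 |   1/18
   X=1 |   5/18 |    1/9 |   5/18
0.7205 dits

Joint entropy is H(X,Y) = -Σ_{x,y} p(x,y) log p(x,y).

Summing over all non-zero entries:
H(X,Y) = -[1/6·log_10(1/6) + 1/9·log_10(1/9) + 1/18·log_10(1/18) + 5/18·log_10(5/18) + 1/9·log_10(1/9) + 5/18·log_10(5/18)]
H(X,Y) = 0.7205 dits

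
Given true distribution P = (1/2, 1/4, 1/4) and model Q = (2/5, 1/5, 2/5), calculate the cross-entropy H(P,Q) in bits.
1.5719 bits

Cross-entropy: H(P,Q) = -Σ p(x) log q(x)

Alternatively: H(P,Q) = H(P) + D_KL(P||Q)
H(P) = 1.5000 bits
D_KL(P||Q) = 0.0719 bits

H(P,Q) = 1.5000 + 0.0719 = 1.5719 bits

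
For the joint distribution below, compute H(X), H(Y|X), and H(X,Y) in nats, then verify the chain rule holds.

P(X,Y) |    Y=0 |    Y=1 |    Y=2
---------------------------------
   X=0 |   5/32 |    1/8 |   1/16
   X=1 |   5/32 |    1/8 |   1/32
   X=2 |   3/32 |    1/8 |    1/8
H(X,Y) = 2.1233, H(X) = 1.0976, H(Y|X) = 1.0257 (all in nats)

Chain rule: H(X,Y) = H(X) + H(Y|X)

Left side — joint entropy directly:
H(X,Y) = -Σ p(x,y) log p(x,y) = 2.1233 nats

Right side — compute H(Y|X) from the conditional distributions:
P(X) = (11/32, 5/16, 11/32), so H(X) = 1.0976 nats
H(Y|X) = Σ_x P(X=x) · H(Y|X=x):
  P(Y|X=0) = (5/11, 4/11, 2/11), H(Y|X=0) = 1.0362, weight P(X=0) = 11/32
  P(Y|X=1) = (1/2, 2/5, 1/10), H(Y|X=1) = 0.9433, weight P(X=1) = 5/16
  P(Y|X=2) = (3/11, 4/11, 4/11), H(Y|X=2) = 1.0901, weight P(X=2) = 11/32
H(Y|X) = 1.0257 nats

H(X) + H(Y|X) = 1.0976 + 1.0257 = 2.1233 nats

Both sides equal 2.1233 nats. ✓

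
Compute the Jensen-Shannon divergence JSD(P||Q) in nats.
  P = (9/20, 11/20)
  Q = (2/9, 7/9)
0.0295 nats

Jensen-Shannon divergence is:
JSD(P||Q) = 0.5 × D_KL(P||M) + 0.5 × D_KL(Q||M)
where M = 0.5 × (P + Q) is the mixture distribution.

M = 0.5 × (9/20, 11/20) + 0.5 × (2/9, 7/9) = (0.336111, 0.663889)

D_KL(P||M) = 0.0278 nats
D_KL(Q||M) = 0.0312 nats

JSD(P||Q) = 0.5 × 0.0278 + 0.5 × 0.0312 = 0.0295 nats

Unlike KL divergence, JSD is symmetric and bounded: 0 ≤ JSD ≤ log(2).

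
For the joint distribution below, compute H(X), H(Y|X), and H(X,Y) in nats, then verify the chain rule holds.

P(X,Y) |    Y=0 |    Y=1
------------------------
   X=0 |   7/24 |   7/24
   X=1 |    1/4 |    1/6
H(X,Y) = 1.3640, H(X) = 0.6792, H(Y|X) = 0.6848 (all in nats)

Chain rule: H(X,Y) = H(X) + H(Y|X)

Left side — joint entropy directly:
H(X,Y) = -Σ p(x,y) log p(x,y) = 1.3640 nats

Right side — compute H(Y|X) from the conditional distributions:
P(X) = (7/12, 5/12), so H(X) = 0.6792 nats
H(Y|X) = Σ_x P(X=x) · H(Y|X=x):
  P(Y|X=0) = (1/2, 1/2), H(Y|X=0) = 0.6931, weight P(X=0) = 7/12
  P(Y|X=1) = (3/5, 2/5), H(Y|X=1) = 0.6730, weight P(X=1) = 5/12
H(Y|X) = 0.6848 nats

H(X) + H(Y|X) = 0.6792 + 0.6848 = 1.3640 nats

Both sides equal 1.3640 nats. ✓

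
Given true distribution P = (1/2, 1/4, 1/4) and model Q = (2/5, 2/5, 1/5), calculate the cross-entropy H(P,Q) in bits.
1.5719 bits

Cross-entropy: H(P,Q) = -Σ p(x) log q(x)

Alternatively: H(P,Q) = H(P) + D_KL(P||Q)
H(P) = 1.5000 bits
D_KL(P||Q) = 0.0719 bits

H(P,Q) = 1.5000 + 0.0719 = 1.5719 bits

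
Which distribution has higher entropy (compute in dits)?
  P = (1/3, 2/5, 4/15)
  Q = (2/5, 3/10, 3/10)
Q

Computing entropies in dits:
H(P) = 0.4713
H(Q) = 0.4729

Distribution Q has higher entropy.

Intuition: The distribution closer to uniform (more spread out) has higher entropy.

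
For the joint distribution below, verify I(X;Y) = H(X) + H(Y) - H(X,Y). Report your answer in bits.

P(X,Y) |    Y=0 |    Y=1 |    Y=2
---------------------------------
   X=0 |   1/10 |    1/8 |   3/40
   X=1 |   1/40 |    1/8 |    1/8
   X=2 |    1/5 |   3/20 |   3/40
I(X;Y) = 0.1001 bits

Mutual information has multiple equivalent forms:
- I(X;Y) = H(X) - H(X|Y)
- I(X;Y) = H(Y) - H(Y|X)
- I(X;Y) = H(X) + H(Y) - H(X,Y)

Computing all quantities:
H(X) = 1.5579, H(Y) = 1.5679, H(X,Y) = 3.0257
H(X|Y) = 1.4578, H(Y|X) = 1.4678

Verification:
H(X) - H(X|Y) = 1.5579 - 1.4578 = 0.1001
H(Y) - H(Y|X) = 1.5679 - 1.4678 = 0.1001
H(X) + H(Y) - H(X,Y) = 1.5579 + 1.5679 - 3.0257 = 0.1001

All forms give I(X;Y) = 0.1001 bits. ✓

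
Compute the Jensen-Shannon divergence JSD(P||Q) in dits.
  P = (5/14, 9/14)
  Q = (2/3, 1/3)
0.0212 dits

Jensen-Shannon divergence is:
JSD(P||Q) = 0.5 × D_KL(P||M) + 0.5 × D_KL(Q||M)
where M = 0.5 × (P + Q) is the mixture distribution.

M = 0.5 × (5/14, 9/14) + 0.5 × (2/3, 1/3) = (0.511905, 0.488095)

D_KL(P||M) = 0.0211 dits
D_KL(Q||M) = 0.0213 dits

JSD(P||Q) = 0.5 × 0.0211 + 0.5 × 0.0213 = 0.0212 dits

Unlike KL divergence, JSD is symmetric and bounded: 0 ≤ JSD ≤ log(2).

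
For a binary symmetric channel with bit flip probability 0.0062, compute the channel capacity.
0.9456 bits

For a binary symmetric channel (BSC) with error probability p:
Capacity C = 1 - H(p) bits per symbol

where H(p) = -p log₂(p) - (1-p) log₂(1-p) is the binary entropy function.

H(0.0062) = 0.0544 bits
C = 1 - 0.0544 = 0.9456 bits per symbol

This means we can reliably transmit up to 0.9456 bits of information per channel use.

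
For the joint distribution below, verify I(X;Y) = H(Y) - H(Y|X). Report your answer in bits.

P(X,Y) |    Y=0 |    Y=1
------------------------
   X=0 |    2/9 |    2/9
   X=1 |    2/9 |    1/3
I(X;Y) = 0.0072 bits

Mutual information has multiple equivalent forms:
- I(X;Y) = H(X) - H(X|Y)
- I(X;Y) = H(Y) - H(Y|X)
- I(X;Y) = H(X) + H(Y) - H(X,Y)

Computing all quantities:
H(X) = 0.9911, H(Y) = 0.9911, H(X,Y) = 1.9749
H(X|Y) = 0.9839, H(Y|X) = 0.9839

Verification:
H(X) - H(X|Y) = 0.9911 - 0.9839 = 0.0072
H(Y) - H(Y|X) = 0.9911 - 0.9839 = 0.0072
H(X) + H(Y) - H(X,Y) = 0.9911 + 0.9911 - 1.9749 = 0.0072

All forms give I(X;Y) = 0.0072 bits. ✓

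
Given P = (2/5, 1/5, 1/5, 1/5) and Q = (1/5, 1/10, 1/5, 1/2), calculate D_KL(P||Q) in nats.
0.2326 nats

KL divergence: D_KL(P||Q) = Σ p(x) log(p(x)/q(x))

Computing term by term:
  x=0: 2/5 × log_e[(2/5)/(1/5)] = 2/5 × 0.6931 = 0.2773
  x=1: 1/5 × log_e[(1/5)/(1/10)] = 1/5 × 0.6931 = 0.1386
  x=2: 1/5 × log_e[(1/5)/(1/5)] = 1/5 × 0.0000 = 0.0000
  x=3: 1/5 × log_e[(1/5)/(1/2)] = 1/5 × -0.9163 = -0.1833

D_KL(P||Q) = 0.2326 nats

Note: KL divergence is always non-negative and equals 0 iff P = Q.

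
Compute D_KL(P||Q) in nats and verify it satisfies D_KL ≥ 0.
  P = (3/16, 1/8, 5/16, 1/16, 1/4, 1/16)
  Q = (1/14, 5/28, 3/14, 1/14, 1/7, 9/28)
0.2835 nats

KL divergence satisfies the Gibbs inequality: D_KL(P||Q) ≥ 0 for all distributions P, Q.

D_KL(P||Q) = Σ p(x) log(p(x)/q(x))
Term by term:
  x=0: 3/16 × log_e[(3/16)/(1/14)] = 0.1810
  x=1: 1/8 × log_e[(1/8)/(5/28)] = -0.0446
  x=2: 5/16 × log_e[(5/16)/(3/14)] = 0.1179
  x=3: 1/16 × log_e[(1/16)/(1/14)] = -0.0083
  x=4: 1/4 × log_e[(1/4)/(1/7)] = 0.1399
  x=5: 1/16 × log_e[(1/16)/(9/28)] = -0.1024
D_KL(P||Q) = 0.2835 nats

D_KL(P||Q) = 0.2835 ≥ 0 ✓

This non-negativity is a fundamental property: relative entropy cannot be negative because it measures how different Q is from P.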